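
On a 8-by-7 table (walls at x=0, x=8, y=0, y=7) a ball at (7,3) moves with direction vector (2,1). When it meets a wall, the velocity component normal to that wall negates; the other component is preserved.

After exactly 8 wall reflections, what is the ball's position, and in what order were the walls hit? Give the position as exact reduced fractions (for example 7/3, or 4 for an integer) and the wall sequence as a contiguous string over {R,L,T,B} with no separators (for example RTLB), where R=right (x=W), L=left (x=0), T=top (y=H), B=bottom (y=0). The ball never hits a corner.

1. t=1/2 → R at (8,7/2); v=(-2,1)
2. t=7/2 → T at (1,7); v=(-2,-1)
3. t=1/2 → L at (0,13/2); v=(2,-1)
4. t=4 → R at (8,5/2); v=(-2,-1)
5. t=5/2 → B at (3,0); v=(-2,1)
6. t=3/2 → L at (0,3/2); v=(2,1)
7. t=4 → R at (8,11/2); v=(-2,1)
8. t=3/2 → T at (5,7); v=(-2,-1)

Final position: (5,7)
Wall sequence: RTLRBLRT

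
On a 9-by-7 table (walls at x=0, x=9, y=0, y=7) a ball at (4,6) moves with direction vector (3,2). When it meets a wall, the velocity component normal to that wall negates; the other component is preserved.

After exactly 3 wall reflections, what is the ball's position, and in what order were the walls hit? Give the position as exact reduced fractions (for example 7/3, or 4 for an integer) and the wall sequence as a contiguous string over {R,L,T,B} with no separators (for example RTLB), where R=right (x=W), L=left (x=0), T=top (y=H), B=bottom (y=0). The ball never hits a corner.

Final position: (2,0)
Wall sequence: TRB

1. t=1/2 → T at (11/2,7); v=(3,-2)
2. t=7/6 → R at (9,14/3); v=(-3,-2)
3. t=7/3 → B at (2,0); v=(-3,2)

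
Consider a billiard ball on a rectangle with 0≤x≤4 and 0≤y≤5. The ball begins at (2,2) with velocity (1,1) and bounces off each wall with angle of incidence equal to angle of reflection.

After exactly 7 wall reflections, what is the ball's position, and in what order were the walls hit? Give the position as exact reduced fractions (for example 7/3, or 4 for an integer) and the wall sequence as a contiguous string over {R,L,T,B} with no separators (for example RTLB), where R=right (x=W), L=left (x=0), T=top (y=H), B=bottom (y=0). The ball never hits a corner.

Final position: (0,4)
Wall sequence: RTLBRTL

1. t=2 → R at (4,4); v=(-1,1)
2. t=1 → T at (3,5); v=(-1,-1)
3. t=3 → L at (0,2); v=(1,-1)
4. t=2 → B at (2,0); v=(1,1)
5. t=2 → R at (4,2); v=(-1,1)
6. t=3 → T at (1,5); v=(-1,-1)
7. t=1 → L at (0,4); v=(1,-1)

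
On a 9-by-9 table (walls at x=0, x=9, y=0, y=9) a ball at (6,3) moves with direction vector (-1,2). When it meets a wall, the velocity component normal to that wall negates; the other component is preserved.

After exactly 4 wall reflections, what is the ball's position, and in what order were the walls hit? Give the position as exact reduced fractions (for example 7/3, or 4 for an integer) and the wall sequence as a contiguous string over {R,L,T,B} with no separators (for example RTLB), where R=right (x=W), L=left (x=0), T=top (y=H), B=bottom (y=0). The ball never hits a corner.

Final position: (6,9)
Wall sequence: TLBT

1. t=3 → T at (3,9); v=(-1,-2)
2. t=3 → L at (0,3); v=(1,-2)
3. t=3/2 → B at (3/2,0); v=(1,2)
4. t=9/2 → T at (6,9); v=(1,-2)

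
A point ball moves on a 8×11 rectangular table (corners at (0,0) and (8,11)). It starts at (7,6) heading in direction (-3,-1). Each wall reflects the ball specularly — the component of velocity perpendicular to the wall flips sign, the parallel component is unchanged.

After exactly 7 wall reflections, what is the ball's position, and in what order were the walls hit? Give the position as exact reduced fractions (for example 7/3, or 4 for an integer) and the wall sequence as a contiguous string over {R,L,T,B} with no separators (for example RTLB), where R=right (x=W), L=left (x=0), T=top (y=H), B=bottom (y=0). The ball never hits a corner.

1. t=7/3 → L at (0,11/3); v=(3,-1)
2. t=8/3 → R at (8,1); v=(-3,-1)
3. t=1 → B at (5,0); v=(-3,1)
4. t=5/3 → L at (0,5/3); v=(3,1)
5. t=8/3 → R at (8,13/3); v=(-3,1)
6. t=8/3 → L at (0,7); v=(3,1)
7. t=8/3 → R at (8,29/3); v=(-3,1)

Final position: (8,29/3)
Wall sequence: LRBLRLR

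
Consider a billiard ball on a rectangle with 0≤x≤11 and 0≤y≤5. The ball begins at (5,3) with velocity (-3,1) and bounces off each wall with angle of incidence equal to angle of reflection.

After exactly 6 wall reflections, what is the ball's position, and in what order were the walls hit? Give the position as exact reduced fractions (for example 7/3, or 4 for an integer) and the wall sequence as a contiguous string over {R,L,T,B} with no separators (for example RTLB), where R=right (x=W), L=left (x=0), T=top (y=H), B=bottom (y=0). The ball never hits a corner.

Final position: (9,5)
Wall sequence: LTRBLT

1. t=5/3 → L at (0,14/3); v=(3,1)
2. t=1/3 → T at (1,5); v=(3,-1)
3. t=10/3 → R at (11,5/3); v=(-3,-1)
4. t=5/3 → B at (6,0); v=(-3,1)
5. t=2 → L at (0,2); v=(3,1)
6. t=3 → T at (9,5); v=(3,-1)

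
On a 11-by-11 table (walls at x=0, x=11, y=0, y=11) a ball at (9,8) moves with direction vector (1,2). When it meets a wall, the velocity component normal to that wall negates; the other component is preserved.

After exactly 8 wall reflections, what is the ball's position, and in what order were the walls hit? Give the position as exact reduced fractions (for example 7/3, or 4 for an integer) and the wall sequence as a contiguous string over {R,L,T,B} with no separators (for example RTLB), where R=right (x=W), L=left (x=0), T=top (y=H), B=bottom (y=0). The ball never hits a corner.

Final position: (11,10)
Wall sequence: TRBTLBTR

1. t=3/2 → T at (21/2,11); v=(1,-2)
2. t=1/2 → R at (11,10); v=(-1,-2)
3. t=5 → B at (6,0); v=(-1,2)
4. t=11/2 → T at (1/2,11); v=(-1,-2)
5. t=1/2 → L at (0,10); v=(1,-2)
6. t=5 → B at (5,0); v=(1,2)
7. t=11/2 → T at (21/2,11); v=(1,-2)
8. t=1/2 → R at (11,10); v=(-1,-2)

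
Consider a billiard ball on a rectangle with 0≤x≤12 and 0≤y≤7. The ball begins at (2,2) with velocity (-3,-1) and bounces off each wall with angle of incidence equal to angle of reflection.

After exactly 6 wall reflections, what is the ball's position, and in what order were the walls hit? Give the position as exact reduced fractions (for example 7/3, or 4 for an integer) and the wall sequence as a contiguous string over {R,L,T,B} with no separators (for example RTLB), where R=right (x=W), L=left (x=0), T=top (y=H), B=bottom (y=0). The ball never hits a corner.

1. t=2/3 → L at (0,4/3); v=(3,-1)
2. t=4/3 → B at (4,0); v=(3,1)
3. t=8/3 → R at (12,8/3); v=(-3,1)
4. t=4 → L at (0,20/3); v=(3,1)
5. t=1/3 → T at (1,7); v=(3,-1)
6. t=11/3 → R at (12,10/3); v=(-3,-1)

Final position: (12,10/3)
Wall sequence: LBRLTR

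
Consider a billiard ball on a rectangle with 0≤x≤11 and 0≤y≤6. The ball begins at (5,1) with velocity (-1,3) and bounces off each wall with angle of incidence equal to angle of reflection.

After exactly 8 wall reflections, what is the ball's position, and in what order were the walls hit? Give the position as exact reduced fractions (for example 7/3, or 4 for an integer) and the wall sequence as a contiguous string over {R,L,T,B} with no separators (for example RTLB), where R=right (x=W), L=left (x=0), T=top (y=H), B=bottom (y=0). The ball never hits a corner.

Final position: (26/3,6)
Wall sequence: TBLTBTBT

1. t=5/3 → T at (10/3,6); v=(-1,-3)
2. t=2 → B at (4/3,0); v=(-1,3)
3. t=4/3 → L at (0,4); v=(1,3)
4. t=2/3 → T at (2/3,6); v=(1,-3)
5. t=2 → B at (8/3,0); v=(1,3)
6. t=2 → T at (14/3,6); v=(1,-3)
7. t=2 → B at (20/3,0); v=(1,3)
8. t=2 → T at (26/3,6); v=(1,-3)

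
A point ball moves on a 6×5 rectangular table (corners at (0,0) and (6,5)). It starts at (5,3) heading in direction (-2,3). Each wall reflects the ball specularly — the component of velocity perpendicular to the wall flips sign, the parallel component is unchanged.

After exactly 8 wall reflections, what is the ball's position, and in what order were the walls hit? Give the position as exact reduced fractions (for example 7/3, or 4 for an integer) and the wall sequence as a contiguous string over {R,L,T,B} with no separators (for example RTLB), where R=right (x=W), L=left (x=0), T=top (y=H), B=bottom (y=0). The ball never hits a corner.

1. t=2/3 → T at (11/3,5); v=(-2,-3)
2. t=5/3 → B at (1/3,0); v=(-2,3)
3. t=1/6 → L at (0,1/2); v=(2,3)
4. t=3/2 → T at (3,5); v=(2,-3)
5. t=3/2 → R at (6,1/2); v=(-2,-3)
6. t=1/6 → B at (17/3,0); v=(-2,3)
7. t=5/3 → T at (7/3,5); v=(-2,-3)
8. t=7/6 → L at (0,3/2); v=(2,-3)

Final position: (0,3/2)
Wall sequence: TBLTRBTL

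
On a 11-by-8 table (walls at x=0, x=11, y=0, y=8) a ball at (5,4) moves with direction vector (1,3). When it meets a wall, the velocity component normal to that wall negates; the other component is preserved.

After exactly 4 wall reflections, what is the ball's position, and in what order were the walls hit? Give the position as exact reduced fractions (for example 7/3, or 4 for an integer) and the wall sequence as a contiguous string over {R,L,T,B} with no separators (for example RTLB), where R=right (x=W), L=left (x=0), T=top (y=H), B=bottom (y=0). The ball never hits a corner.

1. t=4/3 → T at (19/3,8); v=(1,-3)
2. t=8/3 → B at (9,0); v=(1,3)
3. t=2 → R at (11,6); v=(-1,3)
4. t=2/3 → T at (31/3,8); v=(-1,-3)

Final position: (31/3,8)
Wall sequence: TBRT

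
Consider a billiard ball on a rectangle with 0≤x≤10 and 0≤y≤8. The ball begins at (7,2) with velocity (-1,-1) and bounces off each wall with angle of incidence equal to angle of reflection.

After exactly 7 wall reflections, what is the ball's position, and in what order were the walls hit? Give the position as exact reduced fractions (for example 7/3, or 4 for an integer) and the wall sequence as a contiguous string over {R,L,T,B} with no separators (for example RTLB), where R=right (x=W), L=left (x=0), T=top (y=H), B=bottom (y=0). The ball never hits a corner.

Final position: (0,7)
Wall sequence: BLTRBTL

1. t=2 → B at (5,0); v=(-1,1)
2. t=5 → L at (0,5); v=(1,1)
3. t=3 → T at (3,8); v=(1,-1)
4. t=7 → R at (10,1); v=(-1,-1)
5. t=1 → B at (9,0); v=(-1,1)
6. t=8 → T at (1,8); v=(-1,-1)
7. t=1 → L at (0,7); v=(1,-1)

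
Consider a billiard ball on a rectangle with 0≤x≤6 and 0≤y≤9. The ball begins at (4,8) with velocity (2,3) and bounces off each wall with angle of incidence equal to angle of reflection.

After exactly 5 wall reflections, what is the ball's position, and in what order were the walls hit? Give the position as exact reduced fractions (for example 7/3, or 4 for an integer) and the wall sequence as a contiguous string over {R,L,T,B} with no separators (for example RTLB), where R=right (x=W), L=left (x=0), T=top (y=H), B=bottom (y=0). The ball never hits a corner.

Final position: (14/3,9)
Wall sequence: TRBLT

1. t=1/3 → T at (14/3,9); v=(2,-3)
2. t=2/3 → R at (6,7); v=(-2,-3)
3. t=7/3 → B at (4/3,0); v=(-2,3)
4. t=2/3 → L at (0,2); v=(2,3)
5. t=7/3 → T at (14/3,9); v=(2,-3)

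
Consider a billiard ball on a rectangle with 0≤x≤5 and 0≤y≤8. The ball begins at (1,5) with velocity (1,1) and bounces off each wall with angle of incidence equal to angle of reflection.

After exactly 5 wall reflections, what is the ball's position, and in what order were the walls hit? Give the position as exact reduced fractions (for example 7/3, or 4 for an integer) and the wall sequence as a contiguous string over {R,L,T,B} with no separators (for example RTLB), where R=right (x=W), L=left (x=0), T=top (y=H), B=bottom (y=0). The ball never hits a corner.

1. t=3 → T at (4,8); v=(1,-1)
2. t=1 → R at (5,7); v=(-1,-1)
3. t=5 → L at (0,2); v=(1,-1)
4. t=2 → B at (2,0); v=(1,1)
5. t=3 → R at (5,3); v=(-1,1)

Final position: (5,3)
Wall sequence: TRLBR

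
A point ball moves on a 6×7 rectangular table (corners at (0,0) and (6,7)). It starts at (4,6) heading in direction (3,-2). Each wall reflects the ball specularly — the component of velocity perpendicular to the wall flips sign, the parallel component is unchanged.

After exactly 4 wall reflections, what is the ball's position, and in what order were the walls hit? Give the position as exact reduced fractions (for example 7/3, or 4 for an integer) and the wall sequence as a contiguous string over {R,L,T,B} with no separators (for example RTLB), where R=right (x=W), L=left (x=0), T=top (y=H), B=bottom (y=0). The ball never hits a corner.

1. t=2/3 → R at (6,14/3); v=(-3,-2)
2. t=2 → L at (0,2/3); v=(3,-2)
3. t=1/3 → B at (1,0); v=(3,2)
4. t=5/3 → R at (6,10/3); v=(-3,2)

Final position: (6,10/3)
Wall sequence: RLBR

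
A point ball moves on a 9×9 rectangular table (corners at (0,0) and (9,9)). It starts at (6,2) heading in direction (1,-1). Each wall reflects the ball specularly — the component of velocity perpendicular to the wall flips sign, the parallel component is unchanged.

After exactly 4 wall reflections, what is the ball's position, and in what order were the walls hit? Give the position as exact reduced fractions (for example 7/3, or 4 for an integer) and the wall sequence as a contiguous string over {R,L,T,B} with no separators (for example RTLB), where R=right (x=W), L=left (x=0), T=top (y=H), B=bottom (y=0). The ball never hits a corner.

1. t=2 → B at (8,0); v=(1,1)
2. t=1 → R at (9,1); v=(-1,1)
3. t=8 → T at (1,9); v=(-1,-1)
4. t=1 → L at (0,8); v=(1,-1)

Final position: (0,8)
Wall sequence: BRTL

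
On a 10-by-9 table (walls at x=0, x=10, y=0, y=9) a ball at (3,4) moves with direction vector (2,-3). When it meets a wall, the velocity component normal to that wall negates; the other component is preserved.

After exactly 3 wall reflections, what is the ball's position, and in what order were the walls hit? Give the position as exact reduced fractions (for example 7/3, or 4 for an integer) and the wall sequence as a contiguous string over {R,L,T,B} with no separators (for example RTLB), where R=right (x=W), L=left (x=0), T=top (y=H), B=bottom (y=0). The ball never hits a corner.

Final position: (25/3,9)
Wall sequence: BRT

1. t=4/3 → B at (17/3,0); v=(2,3)
2. t=13/6 → R at (10,13/2); v=(-2,3)
3. t=5/6 → T at (25/3,9); v=(-2,-3)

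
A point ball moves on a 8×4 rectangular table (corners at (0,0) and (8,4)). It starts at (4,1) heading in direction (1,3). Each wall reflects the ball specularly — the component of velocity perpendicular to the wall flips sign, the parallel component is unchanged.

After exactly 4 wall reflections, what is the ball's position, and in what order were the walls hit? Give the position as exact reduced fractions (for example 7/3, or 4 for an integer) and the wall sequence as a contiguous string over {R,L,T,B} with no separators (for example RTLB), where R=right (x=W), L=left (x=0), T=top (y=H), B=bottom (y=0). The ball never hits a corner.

Final position: (8,3)
Wall sequence: TBTR

1. t=1 → T at (5,4); v=(1,-3)
2. t=4/3 → B at (19/3,0); v=(1,3)
3. t=4/3 → T at (23/3,4); v=(1,-3)
4. t=1/3 → R at (8,3); v=(-1,-3)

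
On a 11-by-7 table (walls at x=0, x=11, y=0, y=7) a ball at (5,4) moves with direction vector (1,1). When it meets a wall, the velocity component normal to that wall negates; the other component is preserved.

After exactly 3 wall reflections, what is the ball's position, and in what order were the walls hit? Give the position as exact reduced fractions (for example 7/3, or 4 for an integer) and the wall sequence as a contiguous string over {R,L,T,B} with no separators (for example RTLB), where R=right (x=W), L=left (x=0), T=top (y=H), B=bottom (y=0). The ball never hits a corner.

Final position: (7,0)
Wall sequence: TRB

1. t=3 → T at (8,7); v=(1,-1)
2. t=3 → R at (11,4); v=(-1,-1)
3. t=4 → B at (7,0); v=(-1,1)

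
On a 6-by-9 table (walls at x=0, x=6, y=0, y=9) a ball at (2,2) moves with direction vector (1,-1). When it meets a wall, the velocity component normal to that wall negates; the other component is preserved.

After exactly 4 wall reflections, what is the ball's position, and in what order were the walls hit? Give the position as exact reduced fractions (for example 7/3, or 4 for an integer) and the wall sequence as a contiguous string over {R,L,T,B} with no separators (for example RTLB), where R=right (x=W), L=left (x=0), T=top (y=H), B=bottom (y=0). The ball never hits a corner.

1. t=2 → B at (4,0); v=(1,1)
2. t=2 → R at (6,2); v=(-1,1)
3. t=6 → L at (0,8); v=(1,1)
4. t=1 → T at (1,9); v=(1,-1)

Final position: (1,9)
Wall sequence: BRLT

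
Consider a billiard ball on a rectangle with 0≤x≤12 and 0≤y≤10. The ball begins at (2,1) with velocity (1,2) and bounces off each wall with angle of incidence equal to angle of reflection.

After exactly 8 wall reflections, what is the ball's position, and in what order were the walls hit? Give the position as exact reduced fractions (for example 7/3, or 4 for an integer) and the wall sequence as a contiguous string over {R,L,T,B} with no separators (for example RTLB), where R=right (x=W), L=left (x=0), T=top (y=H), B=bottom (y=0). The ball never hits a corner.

Final position: (15/2,0)
Wall sequence: TBRTBLTB

1. t=9/2 → T at (13/2,10); v=(1,-2)
2. t=5 → B at (23/2,0); v=(1,2)
3. t=1/2 → R at (12,1); v=(-1,2)
4. t=9/2 → T at (15/2,10); v=(-1,-2)
5. t=5 → B at (5/2,0); v=(-1,2)
6. t=5/2 → L at (0,5); v=(1,2)
7. t=5/2 → T at (5/2,10); v=(1,-2)
8. t=5 → B at (15/2,0); v=(1,2)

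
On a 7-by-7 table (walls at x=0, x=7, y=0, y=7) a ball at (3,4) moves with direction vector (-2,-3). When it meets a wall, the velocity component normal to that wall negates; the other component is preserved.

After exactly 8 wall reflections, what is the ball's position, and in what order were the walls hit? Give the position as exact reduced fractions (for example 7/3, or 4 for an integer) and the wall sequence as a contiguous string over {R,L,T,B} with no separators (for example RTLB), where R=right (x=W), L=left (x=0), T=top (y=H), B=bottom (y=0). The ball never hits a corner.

1. t=4/3 → B at (1/3,0); v=(-2,3)
2. t=1/6 → L at (0,1/2); v=(2,3)
3. t=13/6 → T at (13/3,7); v=(2,-3)
4. t=4/3 → R at (7,3); v=(-2,-3)
5. t=1 → B at (5,0); v=(-2,3)
6. t=7/3 → T at (1/3,7); v=(-2,-3)
7. t=1/6 → L at (0,13/2); v=(2,-3)
8. t=13/6 → B at (13/3,0); v=(2,3)

Final position: (13/3,0)
Wall sequence: BLTRBTLB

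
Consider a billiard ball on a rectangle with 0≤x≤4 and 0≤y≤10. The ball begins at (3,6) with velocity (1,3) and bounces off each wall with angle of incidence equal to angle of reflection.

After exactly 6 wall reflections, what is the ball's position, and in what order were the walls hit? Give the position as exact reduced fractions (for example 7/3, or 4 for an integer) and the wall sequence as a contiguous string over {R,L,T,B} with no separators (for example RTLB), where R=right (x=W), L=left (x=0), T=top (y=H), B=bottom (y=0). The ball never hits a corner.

Final position: (4,7)
Wall sequence: RTBLTR

1. t=1 → R at (4,9); v=(-1,3)
2. t=1/3 → T at (11/3,10); v=(-1,-3)
3. t=10/3 → B at (1/3,0); v=(-1,3)
4. t=1/3 → L at (0,1); v=(1,3)
5. t=3 → T at (3,10); v=(1,-3)
6. t=1 → R at (4,7); v=(-1,-3)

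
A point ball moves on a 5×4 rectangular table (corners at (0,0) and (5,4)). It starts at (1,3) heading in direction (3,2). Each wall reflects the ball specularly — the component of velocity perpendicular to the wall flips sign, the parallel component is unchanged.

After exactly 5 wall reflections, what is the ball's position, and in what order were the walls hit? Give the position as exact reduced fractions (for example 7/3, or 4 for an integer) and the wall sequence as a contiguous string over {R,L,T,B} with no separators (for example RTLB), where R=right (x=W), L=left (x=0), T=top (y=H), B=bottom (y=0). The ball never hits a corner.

1. t=1/2 → T at (5/2,4); v=(3,-2)
2. t=5/6 → R at (5,7/3); v=(-3,-2)
3. t=7/6 → B at (3/2,0); v=(-3,2)
4. t=1/2 → L at (0,1); v=(3,2)
5. t=3/2 → T at (9/2,4); v=(3,-2)

Final position: (9/2,4)
Wall sequence: TRBLT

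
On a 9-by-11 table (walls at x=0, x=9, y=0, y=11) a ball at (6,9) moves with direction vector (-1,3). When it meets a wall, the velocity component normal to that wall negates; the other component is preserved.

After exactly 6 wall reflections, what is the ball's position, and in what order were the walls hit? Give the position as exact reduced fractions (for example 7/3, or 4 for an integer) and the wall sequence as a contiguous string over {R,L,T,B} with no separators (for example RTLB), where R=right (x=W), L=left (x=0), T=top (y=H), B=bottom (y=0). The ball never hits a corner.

1. t=2/3 → T at (16/3,11); v=(-1,-3)
2. t=11/3 → B at (5/3,0); v=(-1,3)
3. t=5/3 → L at (0,5); v=(1,3)
4. t=2 → T at (2,11); v=(1,-3)
5. t=11/3 → B at (17/3,0); v=(1,3)
6. t=10/3 → R at (9,10); v=(-1,3)

Final position: (9,10)
Wall sequence: TBLTBR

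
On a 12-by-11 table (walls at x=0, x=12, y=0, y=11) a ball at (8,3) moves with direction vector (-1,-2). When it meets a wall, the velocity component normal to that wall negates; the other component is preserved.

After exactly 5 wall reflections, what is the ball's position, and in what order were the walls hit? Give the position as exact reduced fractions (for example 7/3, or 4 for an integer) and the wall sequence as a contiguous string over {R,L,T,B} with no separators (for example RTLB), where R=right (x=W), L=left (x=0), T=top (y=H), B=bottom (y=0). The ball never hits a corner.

1. t=3/2 → B at (13/2,0); v=(-1,2)
2. t=11/2 → T at (1,11); v=(-1,-2)
3. t=1 → L at (0,9); v=(1,-2)
4. t=9/2 → B at (9/2,0); v=(1,2)
5. t=11/2 → T at (10,11); v=(1,-2)

Final position: (10,11)
Wall sequence: BTLBT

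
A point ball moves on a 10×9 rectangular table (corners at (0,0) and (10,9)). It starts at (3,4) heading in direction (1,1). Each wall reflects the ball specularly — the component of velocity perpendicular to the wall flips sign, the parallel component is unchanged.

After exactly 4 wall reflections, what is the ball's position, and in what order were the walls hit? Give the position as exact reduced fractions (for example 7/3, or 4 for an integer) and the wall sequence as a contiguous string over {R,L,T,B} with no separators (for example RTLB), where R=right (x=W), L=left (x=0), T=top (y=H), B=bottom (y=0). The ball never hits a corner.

Final position: (0,3)
Wall sequence: TRBL

1. t=5 → T at (8,9); v=(1,-1)
2. t=2 → R at (10,7); v=(-1,-1)
3. t=7 → B at (3,0); v=(-1,1)
4. t=3 → L at (0,3); v=(1,1)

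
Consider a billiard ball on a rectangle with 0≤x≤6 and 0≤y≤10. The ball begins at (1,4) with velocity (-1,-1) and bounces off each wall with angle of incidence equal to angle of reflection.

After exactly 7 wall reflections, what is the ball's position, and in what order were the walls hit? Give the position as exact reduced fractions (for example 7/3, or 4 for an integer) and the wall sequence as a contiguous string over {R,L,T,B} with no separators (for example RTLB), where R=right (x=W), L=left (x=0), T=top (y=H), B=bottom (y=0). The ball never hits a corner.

1. t=1 → L at (0,3); v=(1,-1)
2. t=3 → B at (3,0); v=(1,1)
3. t=3 → R at (6,3); v=(-1,1)
4. t=6 → L at (0,9); v=(1,1)
5. t=1 → T at (1,10); v=(1,-1)
6. t=5 → R at (6,5); v=(-1,-1)
7. t=5 → B at (1,0); v=(-1,1)

Final position: (1,0)
Wall sequence: LBRLTRB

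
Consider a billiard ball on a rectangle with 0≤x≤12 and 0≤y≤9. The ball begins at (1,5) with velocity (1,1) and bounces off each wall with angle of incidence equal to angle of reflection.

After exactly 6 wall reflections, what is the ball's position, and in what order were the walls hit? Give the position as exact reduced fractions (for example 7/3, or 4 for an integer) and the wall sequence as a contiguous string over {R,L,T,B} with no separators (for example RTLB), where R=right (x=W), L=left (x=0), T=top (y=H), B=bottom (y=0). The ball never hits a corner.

1. t=4 → T at (5,9); v=(1,-1)
2. t=7 → R at (12,2); v=(-1,-1)
3. t=2 → B at (10,0); v=(-1,1)
4. t=9 → T at (1,9); v=(-1,-1)
5. t=1 → L at (0,8); v=(1,-1)
6. t=8 → B at (8,0); v=(1,1)

Final position: (8,0)
Wall sequence: TRBTLB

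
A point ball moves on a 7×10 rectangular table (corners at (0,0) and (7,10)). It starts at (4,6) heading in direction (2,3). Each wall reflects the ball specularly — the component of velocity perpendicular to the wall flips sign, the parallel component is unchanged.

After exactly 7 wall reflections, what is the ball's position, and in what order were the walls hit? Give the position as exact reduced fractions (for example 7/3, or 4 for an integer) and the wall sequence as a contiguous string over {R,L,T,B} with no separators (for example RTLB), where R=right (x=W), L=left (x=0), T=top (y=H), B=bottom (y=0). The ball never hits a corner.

Final position: (4/3,0)
Wall sequence: TRBLTRB

1. t=4/3 → T at (20/3,10); v=(2,-3)
2. t=1/6 → R at (7,19/2); v=(-2,-3)
3. t=19/6 → B at (2/3,0); v=(-2,3)
4. t=1/3 → L at (0,1); v=(2,3)
5. t=3 → T at (6,10); v=(2,-3)
6. t=1/2 → R at (7,17/2); v=(-2,-3)
7. t=17/6 → B at (4/3,0); v=(-2,3)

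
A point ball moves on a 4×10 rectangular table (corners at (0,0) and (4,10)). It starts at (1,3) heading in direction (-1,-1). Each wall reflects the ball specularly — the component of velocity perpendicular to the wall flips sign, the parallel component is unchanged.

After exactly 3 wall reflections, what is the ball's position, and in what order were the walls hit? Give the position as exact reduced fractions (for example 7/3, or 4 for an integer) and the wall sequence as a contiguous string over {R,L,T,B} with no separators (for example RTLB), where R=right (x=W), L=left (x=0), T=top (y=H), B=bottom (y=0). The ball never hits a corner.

Final position: (4,2)
Wall sequence: LBR

1. t=1 → L at (0,2); v=(1,-1)
2. t=2 → B at (2,0); v=(1,1)
3. t=2 → R at (4,2); v=(-1,1)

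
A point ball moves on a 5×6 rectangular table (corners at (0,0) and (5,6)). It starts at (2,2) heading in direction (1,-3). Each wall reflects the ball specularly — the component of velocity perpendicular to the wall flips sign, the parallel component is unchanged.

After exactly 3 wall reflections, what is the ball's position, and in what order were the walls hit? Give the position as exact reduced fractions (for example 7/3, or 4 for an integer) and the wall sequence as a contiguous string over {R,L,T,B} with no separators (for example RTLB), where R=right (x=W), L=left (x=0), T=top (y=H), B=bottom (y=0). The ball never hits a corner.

1. t=2/3 → B at (8/3,0); v=(1,3)
2. t=2 → T at (14/3,6); v=(1,-3)
3. t=1/3 → R at (5,5); v=(-1,-3)

Final position: (5,5)
Wall sequence: BTR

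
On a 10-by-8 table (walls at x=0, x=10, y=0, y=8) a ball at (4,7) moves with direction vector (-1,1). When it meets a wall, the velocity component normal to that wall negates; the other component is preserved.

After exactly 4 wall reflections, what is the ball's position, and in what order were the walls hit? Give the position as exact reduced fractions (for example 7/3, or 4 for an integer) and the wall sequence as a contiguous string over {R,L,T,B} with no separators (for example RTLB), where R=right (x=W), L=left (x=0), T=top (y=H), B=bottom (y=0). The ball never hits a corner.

Final position: (10,5)
Wall sequence: TLBR

1. t=1 → T at (3,8); v=(-1,-1)
2. t=3 → L at (0,5); v=(1,-1)
3. t=5 → B at (5,0); v=(1,1)
4. t=5 → R at (10,5); v=(-1,1)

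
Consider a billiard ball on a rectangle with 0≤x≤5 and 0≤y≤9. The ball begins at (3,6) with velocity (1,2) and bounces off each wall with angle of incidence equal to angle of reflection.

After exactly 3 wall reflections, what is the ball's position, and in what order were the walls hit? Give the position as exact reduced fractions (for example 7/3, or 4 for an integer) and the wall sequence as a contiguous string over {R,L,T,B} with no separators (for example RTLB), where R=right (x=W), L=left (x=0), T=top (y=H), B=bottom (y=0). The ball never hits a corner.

Final position: (1,0)
Wall sequence: TRB

1. t=3/2 → T at (9/2,9); v=(1,-2)
2. t=1/2 → R at (5,8); v=(-1,-2)
3. t=4 → B at (1,0); v=(-1,2)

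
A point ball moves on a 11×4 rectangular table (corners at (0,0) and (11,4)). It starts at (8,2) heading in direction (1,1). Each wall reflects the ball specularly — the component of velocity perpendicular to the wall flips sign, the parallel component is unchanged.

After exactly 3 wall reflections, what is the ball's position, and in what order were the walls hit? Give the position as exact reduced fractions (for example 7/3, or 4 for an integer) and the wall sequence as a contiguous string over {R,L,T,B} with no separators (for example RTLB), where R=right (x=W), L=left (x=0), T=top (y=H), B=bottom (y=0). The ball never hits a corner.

1. t=2 → T at (10,4); v=(1,-1)
2. t=1 → R at (11,3); v=(-1,-1)
3. t=3 → B at (8,0); v=(-1,1)

Final position: (8,0)
Wall sequence: TRB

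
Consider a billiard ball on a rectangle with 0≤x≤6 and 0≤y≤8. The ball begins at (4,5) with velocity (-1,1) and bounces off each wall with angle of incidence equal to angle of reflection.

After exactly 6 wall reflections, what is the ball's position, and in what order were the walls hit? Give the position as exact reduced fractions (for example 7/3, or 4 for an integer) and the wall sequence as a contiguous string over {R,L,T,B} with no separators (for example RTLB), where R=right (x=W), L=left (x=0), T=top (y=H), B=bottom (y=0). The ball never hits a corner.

1. t=3 → T at (1,8); v=(-1,-1)
2. t=1 → L at (0,7); v=(1,-1)
3. t=6 → R at (6,1); v=(-1,-1)
4. t=1 → B at (5,0); v=(-1,1)
5. t=5 → L at (0,5); v=(1,1)
6. t=3 → T at (3,8); v=(1,-1)

Final position: (3,8)
Wall sequence: TLRBLT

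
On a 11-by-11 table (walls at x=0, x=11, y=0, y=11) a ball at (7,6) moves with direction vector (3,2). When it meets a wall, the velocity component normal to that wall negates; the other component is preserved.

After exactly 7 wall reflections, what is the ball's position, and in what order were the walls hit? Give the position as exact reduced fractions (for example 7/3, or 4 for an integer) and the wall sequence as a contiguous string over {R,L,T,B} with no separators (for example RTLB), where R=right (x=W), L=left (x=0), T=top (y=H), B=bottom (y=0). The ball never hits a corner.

Final position: (7/2,11)
Wall sequence: RTLBRLT

1. t=4/3 → R at (11,26/3); v=(-3,2)
2. t=7/6 → T at (15/2,11); v=(-3,-2)
3. t=5/2 → L at (0,6); v=(3,-2)
4. t=3 → B at (9,0); v=(3,2)
5. t=2/3 → R at (11,4/3); v=(-3,2)
6. t=11/3 → L at (0,26/3); v=(3,2)
7. t=7/6 → T at (7/2,11); v=(3,-2)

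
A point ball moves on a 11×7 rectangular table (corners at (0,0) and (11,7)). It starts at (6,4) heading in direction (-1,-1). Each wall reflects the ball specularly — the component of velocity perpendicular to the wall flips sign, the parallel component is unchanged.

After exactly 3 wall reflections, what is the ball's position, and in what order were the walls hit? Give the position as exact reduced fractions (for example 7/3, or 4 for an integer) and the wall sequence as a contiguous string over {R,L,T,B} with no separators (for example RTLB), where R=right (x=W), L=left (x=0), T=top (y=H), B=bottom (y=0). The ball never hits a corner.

1. t=4 → B at (2,0); v=(-1,1)
2. t=2 → L at (0,2); v=(1,1)
3. t=5 → T at (5,7); v=(1,-1)

Final position: (5,7)
Wall sequence: BLT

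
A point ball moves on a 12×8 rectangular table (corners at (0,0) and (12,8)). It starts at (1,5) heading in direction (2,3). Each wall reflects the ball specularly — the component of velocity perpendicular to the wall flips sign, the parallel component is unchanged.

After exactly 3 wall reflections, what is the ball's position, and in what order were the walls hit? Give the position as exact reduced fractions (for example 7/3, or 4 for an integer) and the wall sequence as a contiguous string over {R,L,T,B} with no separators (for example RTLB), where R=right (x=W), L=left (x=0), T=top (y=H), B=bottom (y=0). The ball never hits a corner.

Final position: (12,11/2)
Wall sequence: TBR

1. t=1 → T at (3,8); v=(2,-3)
2. t=8/3 → B at (25/3,0); v=(2,3)
3. t=11/6 → R at (12,11/2); v=(-2,3)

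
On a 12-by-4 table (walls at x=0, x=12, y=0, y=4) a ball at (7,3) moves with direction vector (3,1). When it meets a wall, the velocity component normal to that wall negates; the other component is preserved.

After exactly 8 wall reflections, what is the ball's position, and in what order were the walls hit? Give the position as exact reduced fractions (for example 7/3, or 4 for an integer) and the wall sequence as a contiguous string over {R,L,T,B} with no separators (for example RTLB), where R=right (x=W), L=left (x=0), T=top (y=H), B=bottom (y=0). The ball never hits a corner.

Final position: (0,2/3)
Wall sequence: TRBLTRBL

1. t=1 → T at (10,4); v=(3,-1)
2. t=2/3 → R at (12,10/3); v=(-3,-1)
3. t=10/3 → B at (2,0); v=(-3,1)
4. t=2/3 → L at (0,2/3); v=(3,1)
5. t=10/3 → T at (10,4); v=(3,-1)
6. t=2/3 → R at (12,10/3); v=(-3,-1)
7. t=10/3 → B at (2,0); v=(-3,1)
8. t=2/3 → L at (0,2/3); v=(3,1)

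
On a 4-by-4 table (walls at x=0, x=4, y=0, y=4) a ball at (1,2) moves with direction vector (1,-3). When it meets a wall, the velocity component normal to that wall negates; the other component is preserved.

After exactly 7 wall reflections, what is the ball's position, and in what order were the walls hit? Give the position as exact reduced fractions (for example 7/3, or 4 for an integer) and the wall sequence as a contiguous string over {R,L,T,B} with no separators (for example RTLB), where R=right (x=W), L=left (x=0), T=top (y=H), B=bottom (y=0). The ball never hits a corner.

1. t=2/3 → B at (5/3,0); v=(1,3)
2. t=4/3 → T at (3,4); v=(1,-3)
3. t=1 → R at (4,1); v=(-1,-3)
4. t=1/3 → B at (11/3,0); v=(-1,3)
5. t=4/3 → T at (7/3,4); v=(-1,-3)
6. t=4/3 → B at (1,0); v=(-1,3)
7. t=1 → L at (0,3); v=(1,3)

Final position: (0,3)
Wall sequence: BTRBTBL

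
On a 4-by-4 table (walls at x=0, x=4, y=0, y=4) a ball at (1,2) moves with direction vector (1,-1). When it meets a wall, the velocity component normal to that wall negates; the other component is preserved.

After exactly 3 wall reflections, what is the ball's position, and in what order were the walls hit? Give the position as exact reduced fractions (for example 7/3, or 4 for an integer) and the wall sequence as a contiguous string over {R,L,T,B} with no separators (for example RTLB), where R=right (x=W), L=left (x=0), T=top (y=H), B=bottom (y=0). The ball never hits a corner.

Final position: (1,4)
Wall sequence: BRT

1. t=2 → B at (3,0); v=(1,1)
2. t=1 → R at (4,1); v=(-1,1)
3. t=3 → T at (1,4); v=(-1,-1)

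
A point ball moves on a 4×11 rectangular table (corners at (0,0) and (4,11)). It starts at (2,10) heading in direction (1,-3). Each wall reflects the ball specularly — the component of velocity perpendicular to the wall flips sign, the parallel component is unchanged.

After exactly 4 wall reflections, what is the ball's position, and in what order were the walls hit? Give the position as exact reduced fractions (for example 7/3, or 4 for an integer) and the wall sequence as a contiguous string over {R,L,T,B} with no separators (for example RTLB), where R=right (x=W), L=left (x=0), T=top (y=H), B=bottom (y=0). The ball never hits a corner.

1. t=2 → R at (4,4); v=(-1,-3)
2. t=4/3 → B at (8/3,0); v=(-1,3)
3. t=8/3 → L at (0,8); v=(1,3)
4. t=1 → T at (1,11); v=(1,-3)

Final position: (1,11)
Wall sequence: RBLT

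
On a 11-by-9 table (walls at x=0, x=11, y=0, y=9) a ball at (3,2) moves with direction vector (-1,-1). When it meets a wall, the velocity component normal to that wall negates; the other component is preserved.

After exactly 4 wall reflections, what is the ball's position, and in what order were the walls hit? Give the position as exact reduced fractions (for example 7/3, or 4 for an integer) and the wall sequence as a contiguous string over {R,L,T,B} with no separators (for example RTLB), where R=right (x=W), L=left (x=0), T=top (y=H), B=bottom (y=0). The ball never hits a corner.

Final position: (11,6)
Wall sequence: BLTR

1. t=2 → B at (1,0); v=(-1,1)
2. t=1 → L at (0,1); v=(1,1)
3. t=8 → T at (8,9); v=(1,-1)
4. t=3 → R at (11,6); v=(-1,-1)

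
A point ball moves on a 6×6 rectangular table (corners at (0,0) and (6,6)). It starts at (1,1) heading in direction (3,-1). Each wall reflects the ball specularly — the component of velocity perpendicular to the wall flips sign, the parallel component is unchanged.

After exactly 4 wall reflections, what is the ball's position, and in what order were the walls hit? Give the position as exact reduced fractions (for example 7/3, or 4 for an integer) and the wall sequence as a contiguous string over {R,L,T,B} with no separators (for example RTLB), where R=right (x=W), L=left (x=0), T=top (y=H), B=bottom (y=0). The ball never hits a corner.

1. t=1 → B at (4,0); v=(3,1)
2. t=2/3 → R at (6,2/3); v=(-3,1)
3. t=2 → L at (0,8/3); v=(3,1)
4. t=2 → R at (6,14/3); v=(-3,1)

Final position: (6,14/3)
Wall sequence: BRLR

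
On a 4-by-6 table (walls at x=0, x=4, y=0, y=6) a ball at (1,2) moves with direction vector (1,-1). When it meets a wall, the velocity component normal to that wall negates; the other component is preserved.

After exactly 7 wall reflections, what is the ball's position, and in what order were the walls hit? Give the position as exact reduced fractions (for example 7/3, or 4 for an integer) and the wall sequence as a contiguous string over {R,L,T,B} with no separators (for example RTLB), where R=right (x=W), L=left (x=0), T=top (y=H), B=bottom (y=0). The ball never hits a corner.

1. t=2 → B at (3,0); v=(1,1)
2. t=1 → R at (4,1); v=(-1,1)
3. t=4 → L at (0,5); v=(1,1)
4. t=1 → T at (1,6); v=(1,-1)
5. t=3 → R at (4,3); v=(-1,-1)
6. t=3 → B at (1,0); v=(-1,1)
7. t=1 → L at (0,1); v=(1,1)

Final position: (0,1)
Wall sequence: BRLTRBL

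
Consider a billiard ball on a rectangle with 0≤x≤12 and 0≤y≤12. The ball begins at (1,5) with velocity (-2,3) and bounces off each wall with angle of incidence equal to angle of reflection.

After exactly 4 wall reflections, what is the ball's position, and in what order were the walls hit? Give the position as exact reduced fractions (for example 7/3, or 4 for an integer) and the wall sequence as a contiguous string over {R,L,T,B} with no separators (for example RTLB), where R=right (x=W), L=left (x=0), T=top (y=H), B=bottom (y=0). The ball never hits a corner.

Final position: (12,1/2)
Wall sequence: LTBR

1. t=1/2 → L at (0,13/2); v=(2,3)
2. t=11/6 → T at (11/3,12); v=(2,-3)
3. t=4 → B at (35/3,0); v=(2,3)
4. t=1/6 → R at (12,1/2); v=(-2,3)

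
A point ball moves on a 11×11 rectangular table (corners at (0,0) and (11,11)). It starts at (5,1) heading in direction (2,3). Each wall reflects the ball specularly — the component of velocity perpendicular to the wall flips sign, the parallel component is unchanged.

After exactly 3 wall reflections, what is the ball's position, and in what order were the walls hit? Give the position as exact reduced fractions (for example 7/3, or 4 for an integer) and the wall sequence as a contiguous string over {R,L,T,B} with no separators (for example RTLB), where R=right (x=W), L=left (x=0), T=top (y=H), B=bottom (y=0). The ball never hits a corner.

1. t=3 → R at (11,10); v=(-2,3)
2. t=1/3 → T at (31/3,11); v=(-2,-3)
3. t=11/3 → B at (3,0); v=(-2,3)

Final position: (3,0)
Wall sequence: RTB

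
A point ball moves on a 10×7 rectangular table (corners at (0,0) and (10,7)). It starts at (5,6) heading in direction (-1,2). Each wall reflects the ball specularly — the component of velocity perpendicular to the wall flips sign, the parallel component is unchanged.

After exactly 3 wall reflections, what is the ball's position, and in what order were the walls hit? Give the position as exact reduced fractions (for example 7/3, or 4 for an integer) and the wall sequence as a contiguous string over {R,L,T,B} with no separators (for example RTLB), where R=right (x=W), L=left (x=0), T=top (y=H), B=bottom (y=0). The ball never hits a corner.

Final position: (0,2)
Wall sequence: TBL

1. t=1/2 → T at (9/2,7); v=(-1,-2)
2. t=7/2 → B at (1,0); v=(-1,2)
3. t=1 → L at (0,2); v=(1,2)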